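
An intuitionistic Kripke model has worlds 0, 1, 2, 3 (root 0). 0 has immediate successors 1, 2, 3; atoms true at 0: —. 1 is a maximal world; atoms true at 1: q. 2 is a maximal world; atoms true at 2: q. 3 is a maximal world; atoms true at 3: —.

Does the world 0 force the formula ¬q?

No

0 ⊮ ¬q since 1 is accessible from 0 and 1 ⊩ q.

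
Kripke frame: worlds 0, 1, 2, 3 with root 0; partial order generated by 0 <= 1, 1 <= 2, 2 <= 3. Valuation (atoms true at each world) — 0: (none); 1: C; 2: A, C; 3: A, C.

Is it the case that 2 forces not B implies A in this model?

2 forces not B implies A: every world accessible from 2 that forces not B (namely 2, 3) also forces A.

Yes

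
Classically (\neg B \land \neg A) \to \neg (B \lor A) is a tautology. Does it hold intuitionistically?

Yes

This is a constructively valid De Morgan direction (conjunction of negations to negated disjunction), which is intuitionistically derivable.
If both \neg B and \neg A hold at a world, no accessible world forces B or forces A, so none forces B \lor A.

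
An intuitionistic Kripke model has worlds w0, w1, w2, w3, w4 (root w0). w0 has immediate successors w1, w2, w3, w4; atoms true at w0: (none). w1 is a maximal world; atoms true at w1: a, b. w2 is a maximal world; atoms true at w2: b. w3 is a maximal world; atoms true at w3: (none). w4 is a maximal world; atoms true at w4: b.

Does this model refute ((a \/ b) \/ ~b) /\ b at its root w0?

w0 ||-/- ((a \/ b) \/ ~b) /\ b since w0 fails (a \/ b) \/ ~b.
So the root w0 does not force ((a \/ b) \/ ~b) /\ b; the model is a countermodel.

Yes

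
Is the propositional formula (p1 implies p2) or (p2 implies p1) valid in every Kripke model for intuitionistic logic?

No

This is the Gödel–Dummett linearity axiom, which is not intuitionistically valid.
A Kripke countermodel: worlds u, v, w; order generated by u <= v, u <= w; atoms true at each world — u:{}; v:{p1}; w:{p2}.
u does not force (p1 implies p2) or (p2 implies p1): neither disjunct is forced at u.
u does not force p1 implies p2: at the accessible world v, v forces p1 but v does not force p2.
v lacks atom p2, so v does not force p2.
So the root u does not force the formula.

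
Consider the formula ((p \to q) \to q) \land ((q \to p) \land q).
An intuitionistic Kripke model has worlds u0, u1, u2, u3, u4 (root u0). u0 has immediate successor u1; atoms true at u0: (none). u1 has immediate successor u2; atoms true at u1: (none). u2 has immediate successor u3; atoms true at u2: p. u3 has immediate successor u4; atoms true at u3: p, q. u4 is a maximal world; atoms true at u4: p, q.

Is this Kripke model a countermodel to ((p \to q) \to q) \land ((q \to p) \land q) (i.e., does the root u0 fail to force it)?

u0 \nVdash ((p \to q) \to q) \land ((q \to p) \land q) since u0 fails (q \to p) \land q.
So the root u0 does not force ((p \to q) \to q) \land ((q \to p) \land q); the model is a countermodel.

Yes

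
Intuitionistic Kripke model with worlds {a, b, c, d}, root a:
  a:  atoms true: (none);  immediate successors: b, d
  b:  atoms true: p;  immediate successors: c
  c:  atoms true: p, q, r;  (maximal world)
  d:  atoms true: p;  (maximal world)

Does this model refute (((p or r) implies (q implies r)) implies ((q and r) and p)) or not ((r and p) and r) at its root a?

a does not force (((p or r) implies (q implies r)) implies ((q and r) and p)) or not ((r and p) and r): neither disjunct is forced at a.
a does not force ((p or r) implies (q implies r)) implies ((q and r) and p): already at a itself, a forces (p or r) implies (q implies r) but a does not force (q and r) and p.
a does not force (q and r) and p since a fails q and r.
So the root a does not force (((p or r) implies (q implies r)) implies ((q and r) and p)) or not ((r and p) and r); the model is a countermodel.

Yes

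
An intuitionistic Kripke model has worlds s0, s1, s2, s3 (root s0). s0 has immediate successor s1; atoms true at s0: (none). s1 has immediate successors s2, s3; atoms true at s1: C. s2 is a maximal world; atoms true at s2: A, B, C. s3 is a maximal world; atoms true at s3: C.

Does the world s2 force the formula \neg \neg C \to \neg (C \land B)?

s2 \nVdash \neg \neg C \to \neg (C \land B): already at s2 itself, s2 \Vdash \neg \neg C but s2 \nVdash \neg (C \land B).
s2 \nVdash \neg (C \land B) since s2 is accessible from s2 and s2 \Vdash C \land B.
s2 \Vdash C \land B since s2 forces both conjuncts.

No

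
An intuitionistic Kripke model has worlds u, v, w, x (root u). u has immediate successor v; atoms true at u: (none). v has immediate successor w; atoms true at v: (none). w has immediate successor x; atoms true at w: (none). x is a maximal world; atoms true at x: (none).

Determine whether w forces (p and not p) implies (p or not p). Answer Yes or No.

w forces (p and not p) implies (p or not p) vacuously: no world accessible from w forces the antecedent p and not p.

Yes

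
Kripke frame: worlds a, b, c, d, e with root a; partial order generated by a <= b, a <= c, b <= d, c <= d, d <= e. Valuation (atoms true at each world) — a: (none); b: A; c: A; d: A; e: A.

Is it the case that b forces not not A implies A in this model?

Yes

b forces not not A implies A: every world accessible from b that forces not not A (namely b, d, e) also forces A.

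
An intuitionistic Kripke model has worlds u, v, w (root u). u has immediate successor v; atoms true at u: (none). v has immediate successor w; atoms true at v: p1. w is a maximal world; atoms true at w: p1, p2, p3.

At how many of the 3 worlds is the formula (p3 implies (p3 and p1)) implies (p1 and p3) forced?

u: does not force it — u does not force (p3 implies (p3 and p1)) implies (p1 and p3): already at u itself, u forces p3 implies (p3 and p1) but u does not force p1 and p3.
v: does not force it — v does not force (p3 implies (p3 and p1)) implies (p1 and p3): already at v itself, v forces p3 implies (p3 and p1) but v does not force p1 and p3.
w: forces it.
Worlds forcing the formula: {w}.

1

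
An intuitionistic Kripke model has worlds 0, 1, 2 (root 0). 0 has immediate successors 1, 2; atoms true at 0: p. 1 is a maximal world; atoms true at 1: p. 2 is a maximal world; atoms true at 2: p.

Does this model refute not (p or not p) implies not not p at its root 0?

No

0 forces not (p or not p) implies not not p vacuously: no world accessible from 0 forces the antecedent not (p or not p).
So the root 0 forces not (p or not p) implies not not p; the model is not a countermodel.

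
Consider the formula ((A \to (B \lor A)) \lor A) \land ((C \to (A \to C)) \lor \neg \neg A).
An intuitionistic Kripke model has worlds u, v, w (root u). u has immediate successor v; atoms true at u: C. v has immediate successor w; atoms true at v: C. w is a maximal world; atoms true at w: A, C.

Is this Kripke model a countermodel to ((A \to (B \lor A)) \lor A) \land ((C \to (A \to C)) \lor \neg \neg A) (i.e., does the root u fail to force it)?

No

u \Vdash ((A \to (B \lor A)) \lor A) \land ((C \to (A \to C)) \lor \neg \neg A) since u forces both conjuncts.
So the root u forces ((A \to (B \lor A)) \lor A) \land ((C \to (A \to C)) \lor \neg \neg A); the model is not a countermodel.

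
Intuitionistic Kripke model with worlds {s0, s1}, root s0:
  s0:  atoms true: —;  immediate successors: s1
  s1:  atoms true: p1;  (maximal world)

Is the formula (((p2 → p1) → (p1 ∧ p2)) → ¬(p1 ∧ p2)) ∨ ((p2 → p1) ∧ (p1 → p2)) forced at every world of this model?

Yes

s0 ⊩ (((p2 → p1) → (p1 ∧ p2)) → ¬(p1 ∧ p2)) ∨ ((p2 → p1) ∧ (p1 → p2)) via the disjunct ((p2 → p1) → (p1 ∧ p2)) → ¬(p1 ∧ p2).
Since the root s0 forces (((p2 → p1) → (p1 ∧ p2)) → ¬(p1 ∧ p2)) ∨ ((p2 → p1) ∧ (p1 → p2)) and forcing is persistent (monotone upward), every world forces it.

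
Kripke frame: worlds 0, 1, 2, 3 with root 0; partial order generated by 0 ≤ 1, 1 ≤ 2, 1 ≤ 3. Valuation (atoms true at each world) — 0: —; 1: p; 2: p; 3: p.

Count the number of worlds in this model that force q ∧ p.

0: does not force it — 0 ⊮ q ∧ p since 0 fails q.
1: does not force it.
2: does not force it.
3: does not force it.
Worlds forcing the formula: { }.

0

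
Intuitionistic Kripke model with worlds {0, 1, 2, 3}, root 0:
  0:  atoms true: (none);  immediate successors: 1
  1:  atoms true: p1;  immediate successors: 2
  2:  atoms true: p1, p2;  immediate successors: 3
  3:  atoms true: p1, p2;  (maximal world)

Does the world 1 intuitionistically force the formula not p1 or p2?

1 does not force not p1 or p2: neither disjunct is forced at 1.
1 does not force not p1 since 1 is accessible from 1 and 1 forces p1.

No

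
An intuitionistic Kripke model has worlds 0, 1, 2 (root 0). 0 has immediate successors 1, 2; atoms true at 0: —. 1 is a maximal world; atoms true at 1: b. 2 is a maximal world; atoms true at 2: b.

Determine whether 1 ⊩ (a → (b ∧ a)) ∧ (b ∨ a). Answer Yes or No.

1 ⊩ (a → (b ∧ a)) ∧ (b ∨ a) since 1 forces both conjuncts.

Yes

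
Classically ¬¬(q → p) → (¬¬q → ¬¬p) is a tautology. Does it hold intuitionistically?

Yes

This is the distribution of double negation over implication, which is intuitionistically derivable.
Assume ¬¬(q → p) and ¬¬q; suppose ¬p. Then q → p would give ¬q (by contraposition), contradicting ¬¬q; so ¬(q → p), contradicting ¬¬(q → p). Hence ¬¬p.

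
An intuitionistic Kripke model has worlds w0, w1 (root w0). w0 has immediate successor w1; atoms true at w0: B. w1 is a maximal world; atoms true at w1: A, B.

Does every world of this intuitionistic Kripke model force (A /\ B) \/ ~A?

Not every world: w0 ||-/- (A /\ B) \/ ~A.
w0 ||-/- (A /\ B) \/ ~A: neither disjunct is forced at w0.
w0 ||-/- A /\ B since w0 fails A.

No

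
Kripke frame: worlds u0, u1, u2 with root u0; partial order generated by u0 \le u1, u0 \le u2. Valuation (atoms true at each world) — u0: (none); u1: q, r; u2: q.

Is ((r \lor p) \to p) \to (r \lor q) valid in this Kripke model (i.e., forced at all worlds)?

Yes

u0 \Vdash ((r \lor p) \to p) \to (r \lor q): every world accessible from u0 that forces (r \lor p) \to p (namely u2) also forces r \lor q.
Since the root u0 forces ((r \lor p) \to p) \to (r \lor q) and forcing is persistent (monotone upward), every world forces it.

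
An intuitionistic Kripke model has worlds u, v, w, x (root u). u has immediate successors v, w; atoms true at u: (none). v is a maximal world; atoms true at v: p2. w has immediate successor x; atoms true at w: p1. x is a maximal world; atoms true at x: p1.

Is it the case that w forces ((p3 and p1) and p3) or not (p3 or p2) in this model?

Yes

w forces ((p3 and p1) and p3) or not (p3 or p2) via the disjunct not (p3 or p2).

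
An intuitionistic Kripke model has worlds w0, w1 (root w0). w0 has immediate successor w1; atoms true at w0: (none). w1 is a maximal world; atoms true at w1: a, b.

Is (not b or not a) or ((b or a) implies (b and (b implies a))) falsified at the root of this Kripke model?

No

w0 forces (not b or not a) or ((b or a) implies (b and (b implies a))) via the disjunct (b or a) implies (b and (b implies a)).
So the root w0 forces (not b or not a) or ((b or a) implies (b and (b implies a))); the model is not a countermodel.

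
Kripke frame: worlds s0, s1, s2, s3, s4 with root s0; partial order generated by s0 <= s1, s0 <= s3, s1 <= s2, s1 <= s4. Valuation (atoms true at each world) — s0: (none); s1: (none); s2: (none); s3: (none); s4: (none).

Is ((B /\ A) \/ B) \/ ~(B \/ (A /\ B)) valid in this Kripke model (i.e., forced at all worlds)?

s0 ||- ((B /\ A) \/ B) \/ ~(B \/ (A /\ B)) via the disjunct ~(B \/ (A /\ B)).
Since the root s0 forces ((B /\ A) \/ B) \/ ~(B \/ (A /\ B)) and forcing is persistent (monotone upward), every world forces it.

Yes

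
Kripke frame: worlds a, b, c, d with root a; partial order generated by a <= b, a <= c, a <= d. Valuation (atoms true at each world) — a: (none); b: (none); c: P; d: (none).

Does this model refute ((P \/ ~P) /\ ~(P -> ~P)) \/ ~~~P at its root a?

a ||-/- ((P \/ ~P) /\ ~(P -> ~P)) \/ ~~~P: neither disjunct is forced at a.
a ||-/- (P \/ ~P) /\ ~(P -> ~P) since a fails P \/ ~P.
So the root a does not force ((P \/ ~P) /\ ~(P -> ~P)) \/ ~~~P; the model is a countermodel.

Yes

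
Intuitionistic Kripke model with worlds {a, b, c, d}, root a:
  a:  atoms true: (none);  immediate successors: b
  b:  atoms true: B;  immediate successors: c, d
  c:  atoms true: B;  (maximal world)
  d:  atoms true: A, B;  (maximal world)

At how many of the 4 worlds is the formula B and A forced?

1

a: does not force it — a does not force B and A since a fails B.
b: does not force it — b does not force B and A since b fails A.
c: does not force it.
d: forces it.
Worlds forcing the formula: {d}.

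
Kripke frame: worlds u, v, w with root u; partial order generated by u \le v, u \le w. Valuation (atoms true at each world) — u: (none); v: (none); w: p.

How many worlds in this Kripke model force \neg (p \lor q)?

u: does not force it — u \nVdash \neg (p \lor q) since w is accessible from u and w \Vdash p \lor q.
v: forces it.
w: does not force it — w \nVdash \neg (p \lor q) since w is accessible from w and w \Vdash p \lor q.
Worlds forcing the formula: {v}.

1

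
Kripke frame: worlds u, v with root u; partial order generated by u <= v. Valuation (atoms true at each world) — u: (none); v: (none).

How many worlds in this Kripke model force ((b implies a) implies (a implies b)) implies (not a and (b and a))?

u: does not force it — u does not force ((b implies a) implies (a implies b)) implies (not a and (b and a)): already at u itself, u forces (b implies a) implies (a implies b) but u does not force not a and (b and a).
v: does not force it — v does not force ((b implies a) implies (a implies b)) implies (not a and (b and a)): already at v itself, v forces (b implies a) implies (a implies b) but v does not force not a and (b and a).
Worlds forcing the formula: { }.

0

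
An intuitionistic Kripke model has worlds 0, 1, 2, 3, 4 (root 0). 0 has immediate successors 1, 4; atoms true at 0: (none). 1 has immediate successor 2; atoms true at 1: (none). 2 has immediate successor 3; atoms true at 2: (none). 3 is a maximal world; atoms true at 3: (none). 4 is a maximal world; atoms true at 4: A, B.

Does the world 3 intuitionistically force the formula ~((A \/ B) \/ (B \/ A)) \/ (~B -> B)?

3 ||- ~((A \/ B) \/ (B \/ A)) \/ (~B -> B) via the disjunct ~((A \/ B) \/ (B \/ A)).

Yes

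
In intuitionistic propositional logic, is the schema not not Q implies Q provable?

No

This is double-negation elimination, which is not intuitionistically valid.
A Kripke countermodel: worlds w0, w1; order generated by w0 <= w1; atoms true at each world — w0:{}; w1:{Q}.
w0 does not force not not Q implies Q: already at w0 itself, w0 forces not not Q but w0 does not force Q.
w0 lacks atom Q, so w0 does not force Q.
So the root w0 does not force the formula.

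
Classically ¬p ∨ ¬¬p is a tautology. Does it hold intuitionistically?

This is the weak law of excluded middle, which is not intuitionistically valid.
A Kripke countermodel: worlds w0, w1, w2; order generated by w0 ≤ w1, w0 ≤ w2; atoms true at each world — w0:{}; w1:{p}; w2:{}.
w0 ⊮ ¬p ∨ ¬¬p: neither disjunct is forced at w0.
w0 ⊮ ¬p since w1 is accessible from w0 and w1 ⊩ p.
So the root w0 does not force the formula.

No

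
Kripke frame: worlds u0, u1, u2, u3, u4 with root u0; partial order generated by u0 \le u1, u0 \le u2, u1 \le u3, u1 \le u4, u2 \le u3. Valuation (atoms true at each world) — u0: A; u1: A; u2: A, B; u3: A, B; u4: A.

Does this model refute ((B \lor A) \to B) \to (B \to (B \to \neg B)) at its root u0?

Yes

u0 \nVdash ((B \lor A) \to B) \to (B \to (B \to \neg B)): at the accessible world u2, u2 \Vdash (B \lor A) \to B but u2 \nVdash B \to (B \to \neg B).
u2 \nVdash B \to (B \to \neg B): already at u2 itself, u2 \Vdash B but u2 \nVdash B \to \neg B.
u2 \nVdash B \to \neg B: already at u2 itself, u2 \Vdash B but u2 \nVdash \neg B.
u2 \nVdash \neg B since u2 is accessible from u2 and u2 \Vdash B.
So the root u0 does not force ((B \lor A) \to B) \to (B \to (B \to \neg B)); the model is a countermodel.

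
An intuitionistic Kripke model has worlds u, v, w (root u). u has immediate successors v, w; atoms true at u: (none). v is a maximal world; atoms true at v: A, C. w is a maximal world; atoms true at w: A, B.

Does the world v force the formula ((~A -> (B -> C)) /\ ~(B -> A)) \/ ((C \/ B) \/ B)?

Yes

v ||- ((~A -> (B -> C)) /\ ~(B -> A)) \/ ((C \/ B) \/ B) via the disjunct (C \/ B) \/ B.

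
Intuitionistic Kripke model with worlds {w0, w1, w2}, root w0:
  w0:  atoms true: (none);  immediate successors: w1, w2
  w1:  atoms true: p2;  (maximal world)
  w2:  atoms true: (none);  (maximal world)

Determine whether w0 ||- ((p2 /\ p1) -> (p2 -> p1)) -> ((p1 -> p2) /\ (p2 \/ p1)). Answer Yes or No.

w0 ||-/- ((p2 /\ p1) -> (p2 -> p1)) -> ((p1 -> p2) /\ (p2 \/ p1)): already at w0 itself, w0 ||- (p2 /\ p1) -> (p2 -> p1) but w0 ||-/- (p1 -> p2) /\ (p2 \/ p1).
w0 ||-/- (p1 -> p2) /\ (p2 \/ p1) since w0 fails p2 \/ p1.

No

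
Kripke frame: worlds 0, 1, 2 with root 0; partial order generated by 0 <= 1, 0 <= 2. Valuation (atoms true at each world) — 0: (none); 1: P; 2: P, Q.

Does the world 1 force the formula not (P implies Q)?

Yes

1 forces not (P implies Q): no world accessible from 1 forces P implies Q.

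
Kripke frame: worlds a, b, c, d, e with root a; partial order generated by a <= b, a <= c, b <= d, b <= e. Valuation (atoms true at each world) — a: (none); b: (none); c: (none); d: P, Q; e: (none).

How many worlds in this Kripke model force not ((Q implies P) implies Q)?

2

a: does not force it — a does not force not ((Q implies P) implies Q) since d is accessible from a and d forces (Q implies P) implies Q.
b: does not force it.
c: forces it.
d: does not force it.
e: forces it.
Worlds forcing the formula: {c, e}.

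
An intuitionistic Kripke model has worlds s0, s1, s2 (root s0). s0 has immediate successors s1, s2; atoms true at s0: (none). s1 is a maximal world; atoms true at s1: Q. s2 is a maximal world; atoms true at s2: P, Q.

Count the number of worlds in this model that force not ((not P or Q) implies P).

1

s0: does not force it — s0 does not force not ((not P or Q) implies P) since s2 is accessible from s0 and s2 forces (not P or Q) implies P.
s1: forces it.
s2: does not force it.
Worlds forcing the formula: {s1}.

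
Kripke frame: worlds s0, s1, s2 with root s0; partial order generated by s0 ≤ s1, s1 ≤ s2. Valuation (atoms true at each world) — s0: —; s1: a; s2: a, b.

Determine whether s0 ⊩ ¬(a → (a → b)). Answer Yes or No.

s0 ⊮ ¬(a → (a → b)) since s2 is accessible from s0 and s2 ⊩ a → (a → b).
s2 ⊩ a → (a → b): every world accessible from s2 that forces a (namely s2) also forces a → b.

No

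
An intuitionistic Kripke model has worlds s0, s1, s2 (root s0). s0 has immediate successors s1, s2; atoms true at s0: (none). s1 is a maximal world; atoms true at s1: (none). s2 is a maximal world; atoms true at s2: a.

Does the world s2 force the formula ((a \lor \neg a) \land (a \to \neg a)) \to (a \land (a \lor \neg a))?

s2 \Vdash ((a \lor \neg a) \land (a \to \neg a)) \to (a \land (a \lor \neg a)) vacuously: no world accessible from s2 forces the antecedent (a \lor \neg a) \land (a \to \neg a).

Yes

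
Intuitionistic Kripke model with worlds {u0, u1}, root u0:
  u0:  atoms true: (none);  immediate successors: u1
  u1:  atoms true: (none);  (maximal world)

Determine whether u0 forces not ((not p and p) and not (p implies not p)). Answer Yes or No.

Yes

u0 forces not ((not p and p) and not (p implies not p)): no world accessible from u0 forces (not p and p) and not (p implies not p).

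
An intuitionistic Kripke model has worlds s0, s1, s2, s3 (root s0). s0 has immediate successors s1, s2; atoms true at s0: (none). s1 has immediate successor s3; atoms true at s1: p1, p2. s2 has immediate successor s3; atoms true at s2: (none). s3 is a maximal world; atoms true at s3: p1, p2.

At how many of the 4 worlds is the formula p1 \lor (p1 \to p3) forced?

s0: does not force it — s0 \nVdash p1 \lor (p1 \to p3): neither disjunct is forced at s0.
s1: forces it.
s2: does not force it.
s3: forces it.
Worlds forcing the formula: {s1, s3}.

2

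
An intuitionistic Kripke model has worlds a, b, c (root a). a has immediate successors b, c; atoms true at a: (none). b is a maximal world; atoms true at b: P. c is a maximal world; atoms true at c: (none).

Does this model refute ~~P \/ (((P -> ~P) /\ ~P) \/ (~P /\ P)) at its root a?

a ||-/- ~~P \/ (((P -> ~P) /\ ~P) \/ (~P /\ P)): neither disjunct is forced at a.
a ||-/- ~~P since c is accessible from a and c ||- ~P.
c ||- ~P: no world accessible from c forces P.
So the root a does not force ~~P \/ (((P -> ~P) /\ ~P) \/ (~P /\ P)); the model is a countermodel.

Yes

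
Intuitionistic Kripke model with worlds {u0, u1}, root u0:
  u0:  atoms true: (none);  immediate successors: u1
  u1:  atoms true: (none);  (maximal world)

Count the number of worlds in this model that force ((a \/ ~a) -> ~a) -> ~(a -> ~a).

u0: does not force it — u0 ||-/- ((a \/ ~a) -> ~a) -> ~(a -> ~a): already at u0 itself, u0 ||- (a \/ ~a) -> ~a but u0 ||-/- ~(a -> ~a).
u1: does not force it — u1 ||-/- ((a \/ ~a) -> ~a) -> ~(a -> ~a): already at u1 itself, u1 ||- (a \/ ~a) -> ~a but u1 ||-/- ~(a -> ~a).
Worlds forcing the formula: { }.

0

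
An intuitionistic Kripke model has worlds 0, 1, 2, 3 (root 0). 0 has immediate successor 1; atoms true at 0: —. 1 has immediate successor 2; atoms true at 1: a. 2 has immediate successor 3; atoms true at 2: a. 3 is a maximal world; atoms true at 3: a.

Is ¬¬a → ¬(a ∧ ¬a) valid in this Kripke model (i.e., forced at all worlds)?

Yes

0 ⊩ ¬¬a → ¬(a ∧ ¬a): every world accessible from 0 that forces ¬¬a (namely 0, 1, 2, 3) also forces ¬(a ∧ ¬a).
Since the root 0 forces ¬¬a → ¬(a ∧ ¬a) and forcing is persistent (monotone upward), every world forces it.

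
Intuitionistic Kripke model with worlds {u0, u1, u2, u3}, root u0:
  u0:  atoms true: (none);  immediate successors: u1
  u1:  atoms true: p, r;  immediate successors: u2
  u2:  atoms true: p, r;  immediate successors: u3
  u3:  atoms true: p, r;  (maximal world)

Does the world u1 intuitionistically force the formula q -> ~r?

Yes

u1 ||- q -> ~r vacuously: no world accessible from u1 forces the antecedent q.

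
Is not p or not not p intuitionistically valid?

This is the weak law of excluded middle, which is not intuitionistically valid.
A Kripke countermodel: worlds u, v, w; order generated by u <= v, u <= w; atoms true at each world — u:{}; v:{p}; w:{}.
u does not force not p or not not p: neither disjunct is forced at u.
u does not force not p since v is accessible from u and v forces p.
So the root u does not force the formula.

No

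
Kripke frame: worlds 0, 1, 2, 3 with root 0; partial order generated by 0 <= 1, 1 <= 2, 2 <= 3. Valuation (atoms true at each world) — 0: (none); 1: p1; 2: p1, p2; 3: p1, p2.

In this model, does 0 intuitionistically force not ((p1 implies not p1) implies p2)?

No

0 does not force not ((p1 implies not p1) implies p2) since 0 is accessible from 0 and 0 forces (p1 implies not p1) implies p2.
0 forces (p1 implies not p1) implies p2 vacuously: no world accessible from 0 forces the antecedent p1 implies not p1.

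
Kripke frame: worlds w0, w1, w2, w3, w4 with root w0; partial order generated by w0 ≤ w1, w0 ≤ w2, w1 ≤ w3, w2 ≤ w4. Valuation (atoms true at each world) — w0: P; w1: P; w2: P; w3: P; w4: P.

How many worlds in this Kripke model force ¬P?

0

w0: does not force it — w0 ⊮ ¬P since w0 is accessible from w0 and w0 ⊩ P.
w1: does not force it — w1 ⊮ ¬P since w1 is accessible from w1 and w1 ⊩ P.
w2: does not force it — w2 ⊮ ¬P since w2 is accessible from w2 and w2 ⊩ P.
w3: does not force it.
w4: does not force it.
Worlds forcing the formula: { }.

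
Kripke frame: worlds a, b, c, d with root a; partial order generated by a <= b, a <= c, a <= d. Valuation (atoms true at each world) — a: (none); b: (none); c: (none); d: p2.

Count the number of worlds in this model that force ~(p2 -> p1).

a: does not force it — a ||-/- ~(p2 -> p1) since b is accessible from a and b ||- p2 -> p1.
b: does not force it — b ||-/- ~(p2 -> p1) since b is accessible from b and b ||- p2 -> p1.
c: does not force it — c ||-/- ~(p2 -> p1) since c is accessible from c and c ||- p2 -> p1.
d: forces it.
Worlds forcing the formula: {d}.

1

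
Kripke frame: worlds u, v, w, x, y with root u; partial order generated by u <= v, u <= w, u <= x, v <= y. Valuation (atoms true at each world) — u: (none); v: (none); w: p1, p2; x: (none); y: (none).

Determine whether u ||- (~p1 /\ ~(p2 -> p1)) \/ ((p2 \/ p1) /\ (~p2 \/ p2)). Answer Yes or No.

No

u ||-/- (~p1 /\ ~(p2 -> p1)) \/ ((p2 \/ p1) /\ (~p2 \/ p2)): neither disjunct is forced at u.
u ||-/- ~p1 /\ ~(p2 -> p1) since u fails ~p1.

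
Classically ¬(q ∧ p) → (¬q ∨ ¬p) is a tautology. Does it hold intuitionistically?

No

This is the constructively invalid direction of De Morgan's law for conjunction, which is not intuitionistically valid.
A Kripke countermodel: worlds w0, w1, w2; order generated by w0 ≤ w1, w0 ≤ w2; atoms true at each world — w0:{}; w1:{q}; w2:{p}.
w0 ⊮ ¬(q ∧ p) → (¬q ∨ ¬p): already at w0 itself, w0 ⊩ ¬(q ∧ p) but w0 ⊮ ¬q ∨ ¬p.
w0 ⊮ ¬q ∨ ¬p: neither disjunct is forced at w0.
w0 ⊮ ¬q since w1 is accessible from w0 and w1 ⊩ q.
So the root w0 does not force the formula.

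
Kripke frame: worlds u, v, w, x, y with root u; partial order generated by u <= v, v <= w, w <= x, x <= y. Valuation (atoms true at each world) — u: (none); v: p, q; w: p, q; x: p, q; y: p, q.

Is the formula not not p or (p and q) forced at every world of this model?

Yes

u forces not not p or (p and q) via the disjunct not not p.
Since the root u forces not not p or (p and q) and forcing is persistent (monotone upward), every world forces it.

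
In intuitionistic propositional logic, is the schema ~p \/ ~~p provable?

This is the weak law of excluded middle, which is not intuitionistically valid.
A Kripke countermodel: worlds w0, w1, w2; order generated by w0 <= w1, w0 <= w2; atoms true at each world — w0:{}; w1:{p}; w2:{}.
w0 ||-/- ~p \/ ~~p: neither disjunct is forced at w0.
w0 ||-/- ~p since w1 is accessible from w0 and w1 ||- p.
So the root w0 does not force the formula.

No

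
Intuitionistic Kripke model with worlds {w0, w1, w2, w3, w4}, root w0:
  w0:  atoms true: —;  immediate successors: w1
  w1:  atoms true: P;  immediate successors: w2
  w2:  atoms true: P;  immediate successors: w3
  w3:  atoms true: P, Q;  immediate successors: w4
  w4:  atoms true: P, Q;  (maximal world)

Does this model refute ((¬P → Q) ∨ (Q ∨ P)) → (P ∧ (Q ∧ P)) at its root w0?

w0 ⊮ ((¬P → Q) ∨ (Q ∨ P)) → (P ∧ (Q ∧ P)): already at w0 itself, w0 ⊩ (¬P → Q) ∨ (Q ∨ P) but w0 ⊮ P ∧ (Q ∧ P).
w0 ⊮ P ∧ (Q ∧ P) since w0 fails P.
So the root w0 does not force ((¬P → Q) ∨ (Q ∨ P)) → (P ∧ (Q ∧ P)); the model is a countermodel.

Yes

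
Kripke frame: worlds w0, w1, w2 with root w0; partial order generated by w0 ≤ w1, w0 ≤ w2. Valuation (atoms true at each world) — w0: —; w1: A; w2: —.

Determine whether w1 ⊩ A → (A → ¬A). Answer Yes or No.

w1 ⊮ A → (A → ¬A): already at w1 itself, w1 ⊩ A but w1 ⊮ A → ¬A.
w1 ⊮ A → ¬A: already at w1 itself, w1 ⊩ A but w1 ⊮ ¬A.
w1 ⊮ ¬A since w1 is accessible from w1 and w1 ⊩ A.

No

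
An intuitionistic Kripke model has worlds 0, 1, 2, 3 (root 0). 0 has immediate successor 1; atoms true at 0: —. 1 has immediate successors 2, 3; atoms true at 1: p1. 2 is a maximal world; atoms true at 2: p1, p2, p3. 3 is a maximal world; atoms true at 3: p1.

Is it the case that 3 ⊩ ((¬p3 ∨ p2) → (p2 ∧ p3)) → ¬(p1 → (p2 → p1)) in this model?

Yes

3 ⊩ ((¬p3 ∨ p2) → (p2 ∧ p3)) → ¬(p1 → (p2 → p1)) vacuously: no world accessible from 3 forces the antecedent (¬p3 ∨ p2) → (p2 ∧ p3).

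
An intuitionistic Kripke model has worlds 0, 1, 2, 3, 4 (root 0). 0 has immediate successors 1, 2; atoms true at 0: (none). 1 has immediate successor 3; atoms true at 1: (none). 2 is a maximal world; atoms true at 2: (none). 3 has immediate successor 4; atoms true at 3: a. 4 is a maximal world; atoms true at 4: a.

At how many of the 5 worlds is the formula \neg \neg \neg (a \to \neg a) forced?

0: does not force it — 0 \nVdash \neg \neg \neg (a \to \neg a) since 2 is accessible from 0 and 2 \Vdash \neg \neg (a \to \neg a).
1: forces it.
2: does not force it — 2 \nVdash \neg \neg \neg (a \to \neg a) since 2 is accessible from 2 and 2 \Vdash \neg \neg (a \to \neg a).
3: forces it.
4: forces it.
Worlds forcing the formula: {1, 3, 4}.

3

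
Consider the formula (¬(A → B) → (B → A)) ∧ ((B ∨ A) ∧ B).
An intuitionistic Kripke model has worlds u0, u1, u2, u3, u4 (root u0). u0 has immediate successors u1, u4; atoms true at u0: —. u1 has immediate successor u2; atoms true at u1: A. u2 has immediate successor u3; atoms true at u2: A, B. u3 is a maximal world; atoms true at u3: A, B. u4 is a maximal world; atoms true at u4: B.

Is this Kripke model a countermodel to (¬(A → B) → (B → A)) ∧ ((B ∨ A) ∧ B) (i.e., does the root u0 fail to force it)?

u0 ⊮ (¬(A → B) → (B → A)) ∧ ((B ∨ A) ∧ B) since u0 fails (B ∨ A) ∧ B.
So the root u0 does not force (¬(A → B) → (B → A)) ∧ ((B ∨ A) ∧ B); the model is a countermodel.

Yes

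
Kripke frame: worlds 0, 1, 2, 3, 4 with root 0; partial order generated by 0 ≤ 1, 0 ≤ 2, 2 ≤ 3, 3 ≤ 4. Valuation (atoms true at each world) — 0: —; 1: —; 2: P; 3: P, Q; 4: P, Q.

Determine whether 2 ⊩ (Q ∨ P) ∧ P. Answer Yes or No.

2 ⊩ (Q ∨ P) ∧ P since 2 forces both conjuncts.

Yes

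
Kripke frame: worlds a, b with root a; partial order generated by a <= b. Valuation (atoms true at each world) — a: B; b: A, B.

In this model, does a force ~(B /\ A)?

No

a ||-/- ~(B /\ A) since b is accessible from a and b ||- B /\ A.
b ||- B /\ A since b forces both conjuncts.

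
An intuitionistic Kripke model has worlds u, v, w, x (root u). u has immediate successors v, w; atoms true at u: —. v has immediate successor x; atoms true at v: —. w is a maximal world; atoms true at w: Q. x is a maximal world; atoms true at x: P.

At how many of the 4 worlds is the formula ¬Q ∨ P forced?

2

u: does not force it — u ⊮ ¬Q ∨ P: neither disjunct is forced at u.
v: forces it.
w: does not force it — w ⊮ ¬Q ∨ P: neither disjunct is forced at w.
x: forces it.
Worlds forcing the formula: {v, x}.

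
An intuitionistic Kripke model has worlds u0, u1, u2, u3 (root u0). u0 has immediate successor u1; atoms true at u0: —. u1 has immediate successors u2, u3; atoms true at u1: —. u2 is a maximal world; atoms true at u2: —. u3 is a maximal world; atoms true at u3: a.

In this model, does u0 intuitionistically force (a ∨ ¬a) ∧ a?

u0 ⊮ (a ∨ ¬a) ∧ a since u0 fails a ∨ ¬a.

No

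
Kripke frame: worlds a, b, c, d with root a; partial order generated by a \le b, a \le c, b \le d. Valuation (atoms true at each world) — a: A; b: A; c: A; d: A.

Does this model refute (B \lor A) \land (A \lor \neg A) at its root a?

No

a \Vdash (B \lor A) \land (A \lor \neg A) since a forces both conjuncts.
So the root a forces (B \lor A) \land (A \lor \neg A); the model is not a countermodel.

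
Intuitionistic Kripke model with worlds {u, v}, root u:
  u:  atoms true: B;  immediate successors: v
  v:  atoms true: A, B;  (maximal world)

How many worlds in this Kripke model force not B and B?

0

u: does not force it — u does not force not B and B since u fails not B.
v: does not force it — v does not force not B and B since v fails not B.
Worlds forcing the formula: { }.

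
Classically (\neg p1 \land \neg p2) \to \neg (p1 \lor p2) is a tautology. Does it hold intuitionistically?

This is a constructively valid De Morgan direction (conjunction of negations to negated disjunction), which is intuitionistically derivable.
If both \neg p1 and \neg p2 hold at a world, no accessible world forces p1 or forces p2, so none forces p1 \lor p2.

Yes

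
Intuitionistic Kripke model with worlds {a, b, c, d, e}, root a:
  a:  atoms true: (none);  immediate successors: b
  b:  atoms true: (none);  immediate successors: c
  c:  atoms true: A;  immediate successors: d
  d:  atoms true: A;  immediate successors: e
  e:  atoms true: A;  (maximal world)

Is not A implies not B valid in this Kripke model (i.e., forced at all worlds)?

Yes

a forces not A implies not B vacuously: no world accessible from a forces the antecedent not A.
Since the root a forces not A implies not B and forcing is persistent (monotone upward), every world forces it.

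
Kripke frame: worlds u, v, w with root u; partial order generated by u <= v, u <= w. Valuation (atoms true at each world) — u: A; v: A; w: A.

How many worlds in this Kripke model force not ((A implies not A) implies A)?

0

u: does not force it — u does not force not ((A implies not A) implies A) since u is accessible from u and u forces (A implies not A) implies A.
v: does not force it — v does not force not ((A implies not A) implies A) since v is accessible from v and v forces (A implies not A) implies A.
w: does not force it — w does not force not ((A implies not A) implies A) since w is accessible from w and w forces (A implies not A) implies A.
Worlds forcing the formula: { }.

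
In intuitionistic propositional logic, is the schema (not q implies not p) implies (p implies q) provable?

This is the converse of contraposition, which is not intuitionistically valid.
A Kripke countermodel: worlds 0, 1; order generated by 0 <= 1; atoms true at each world — 0:{p}; 1:{p,q}.
0 does not force (not q implies not p) implies (p implies q): already at 0 itself, 0 forces not q implies not p but 0 does not force p implies q.
0 does not force p implies q: already at 0 itself, 0 forces p but 0 does not force q.
0 lacks atom q, so 0 does not force q.
So the root 0 does not force the formula.

No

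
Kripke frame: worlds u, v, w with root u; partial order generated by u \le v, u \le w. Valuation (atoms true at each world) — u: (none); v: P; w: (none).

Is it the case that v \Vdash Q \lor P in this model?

v \Vdash Q \lor P via the disjunct P.

Yes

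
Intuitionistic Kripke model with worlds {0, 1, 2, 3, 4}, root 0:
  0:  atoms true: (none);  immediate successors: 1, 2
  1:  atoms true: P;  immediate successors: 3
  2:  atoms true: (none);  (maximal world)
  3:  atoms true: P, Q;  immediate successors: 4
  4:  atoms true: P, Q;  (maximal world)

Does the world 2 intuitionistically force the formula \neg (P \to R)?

No

2 \nVdash \neg (P \to R) since 2 is accessible from 2 and 2 \Vdash P \to R.
2 \Vdash P \to R vacuously: no world accessible from 2 forces the antecedent P.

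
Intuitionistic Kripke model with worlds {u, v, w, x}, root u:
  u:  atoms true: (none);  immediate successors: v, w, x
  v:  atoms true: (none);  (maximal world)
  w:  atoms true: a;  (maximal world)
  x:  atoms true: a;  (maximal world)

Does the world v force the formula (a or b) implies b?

Yes

v forces (a or b) implies b vacuously: no world accessible from v forces the antecedent a or b.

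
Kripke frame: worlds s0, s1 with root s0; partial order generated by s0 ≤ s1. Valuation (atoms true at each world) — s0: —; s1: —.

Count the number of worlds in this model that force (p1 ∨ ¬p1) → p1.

0

s0: does not force it — s0 ⊮ (p1 ∨ ¬p1) → p1: already at s0 itself, s0 ⊩ p1 ∨ ¬p1 but s0 ⊮ p1.
s1: does not force it — s1 ⊮ (p1 ∨ ¬p1) → p1: already at s1 itself, s1 ⊩ p1 ∨ ¬p1 but s1 ⊮ p1.
Worlds forcing the formula: { }.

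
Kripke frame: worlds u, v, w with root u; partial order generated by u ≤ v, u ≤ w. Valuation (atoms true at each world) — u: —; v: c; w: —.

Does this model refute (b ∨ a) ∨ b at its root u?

u ⊮ (b ∨ a) ∨ b: neither disjunct is forced at u.
u ⊮ b ∨ a: neither disjunct is forced at u.
u lacks atom b, so u ⊮ b.
So the root u does not force (b ∨ a) ∨ b; the model is a countermodel.

Yes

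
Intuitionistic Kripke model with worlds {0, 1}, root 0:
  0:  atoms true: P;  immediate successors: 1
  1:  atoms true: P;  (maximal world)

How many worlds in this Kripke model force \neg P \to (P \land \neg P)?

0: forces it.
1: forces it.
Worlds forcing the formula: {0, 1}.

2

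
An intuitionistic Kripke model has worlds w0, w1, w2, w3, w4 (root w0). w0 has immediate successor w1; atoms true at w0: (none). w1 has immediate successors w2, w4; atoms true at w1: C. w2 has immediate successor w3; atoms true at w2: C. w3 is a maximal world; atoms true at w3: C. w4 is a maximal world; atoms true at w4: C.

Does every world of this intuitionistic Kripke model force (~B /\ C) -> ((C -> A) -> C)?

Yes

w0 ||- (~B /\ C) -> ((C -> A) -> C): every world accessible from w0 that forces ~B /\ C (namely w1, w2, w3, w4) also forces (C -> A) -> C.
Since the root w0 forces (~B /\ C) -> ((C -> A) -> C) and forcing is persistent (monotone upward), every world forces it.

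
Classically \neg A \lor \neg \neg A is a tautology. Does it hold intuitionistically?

No

This is the weak law of excluded middle, which is not intuitionistically valid.
A Kripke countermodel: worlds u0, u1, u2; order generated by u0 \le u1, u0 \le u2; atoms true at each world — u0:{}; u1:{A}; u2:{}.
u0 \nVdash \neg A \lor \neg \neg A: neither disjunct is forced at u0.
u0 \nVdash \neg A since u1 is accessible from u0 and u1 \Vdash A.
So the root u0 does not force the formula.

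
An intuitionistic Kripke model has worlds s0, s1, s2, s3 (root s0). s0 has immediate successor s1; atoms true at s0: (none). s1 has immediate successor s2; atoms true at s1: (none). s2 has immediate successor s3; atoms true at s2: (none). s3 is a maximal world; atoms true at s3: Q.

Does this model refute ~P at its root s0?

No

s0 ||- ~P: no world accessible from s0 forces P.
So the root s0 forces ~P; the model is not a countermodel.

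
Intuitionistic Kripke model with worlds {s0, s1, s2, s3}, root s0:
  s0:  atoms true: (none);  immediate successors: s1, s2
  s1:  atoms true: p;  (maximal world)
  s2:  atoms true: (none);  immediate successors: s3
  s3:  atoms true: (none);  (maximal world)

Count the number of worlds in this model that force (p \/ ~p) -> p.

s0: does not force it — s0 ||-/- (p \/ ~p) -> p: at the accessible world s2, s2 ||- p \/ ~p but s2 ||-/- p.
s1: forces it.
s2: does not force it.
s3: does not force it.
Worlds forcing the formula: {s1}.

1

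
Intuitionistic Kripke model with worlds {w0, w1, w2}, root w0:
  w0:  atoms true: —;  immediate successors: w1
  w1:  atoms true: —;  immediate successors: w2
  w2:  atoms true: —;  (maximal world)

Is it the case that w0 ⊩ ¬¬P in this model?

w0 ⊮ ¬¬P since w0 is accessible from w0 and w0 ⊩ ¬P.
w0 ⊩ ¬P: no world accessible from w0 forces P.

No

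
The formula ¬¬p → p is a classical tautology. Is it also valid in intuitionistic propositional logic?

This is double-negation elimination, which is not intuitionistically valid.
A Kripke countermodel: worlds u0, u1; order generated by u0 ≤ u1; atoms true at each world — u0:{}; u1:{p}.
u0 ⊮ ¬¬p → p: already at u0 itself, u0 ⊩ ¬¬p but u0 ⊮ p.
u0 lacks atom p, so u0 ⊮ p.
So the root u0 does not force the formula.

No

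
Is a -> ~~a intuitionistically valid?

Yes

This is double-negation introduction, which is intuitionistically derivable.
If a world forces a then every accessible world forces a (persistence), so none forces ~a; hence ~~a.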